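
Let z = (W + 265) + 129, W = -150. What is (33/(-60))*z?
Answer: -671/5 ≈ -134.20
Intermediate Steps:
z = 244 (z = (-150 + 265) + 129 = 115 + 129 = 244)
(33/(-60))*z = (33/(-60))*244 = (33*(-1/60))*244 = -11/20*244 = -671/5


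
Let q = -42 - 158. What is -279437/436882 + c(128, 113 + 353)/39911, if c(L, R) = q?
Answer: -11239986507/17436397502 ≈ -0.64463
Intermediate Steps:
q = -200
c(L, R) = -200
-279437/436882 + c(128, 113 + 353)/39911 = -279437/436882 - 200/39911 = -11239986507/17436397502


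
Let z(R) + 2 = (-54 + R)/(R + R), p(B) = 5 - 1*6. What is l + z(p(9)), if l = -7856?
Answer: -15661/2 ≈ -7830.5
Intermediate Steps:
p(B) = -1 (p(B) = 5 - 6 = -1)
z(R) = -2 + (-54 + R)/(2*R) (z(R) = -2 + (-54 + R)/(R + R) = -2 + (-54 + R)/((2*R)) = -2 + (-54 + R)*(1/(2*R)) = -2 + (-54 + R)/(2*R))
l + z(p(9)) = -7856 + (-3/2 - 27/(-1)) = -7856 + (-3/2 - 27*(-1)) = -7856 + (-3/2 + 27) = -7856 + 51/2 = -15661/2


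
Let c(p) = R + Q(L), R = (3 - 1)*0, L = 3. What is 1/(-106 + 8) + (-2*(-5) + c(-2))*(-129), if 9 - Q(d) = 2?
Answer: -214915/98 ≈ -2193.0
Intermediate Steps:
Q(d) = 7 (Q(d) = 9 - 1*2 = 9 - 2 = 7)
R = 0 (R = 2*0 = 0)
c(p) = 7 (c(p) = 0 + 7 = 7)
1/(-106 + 8) + (-2*(-5) + c(-2))*(-129) = 1/(-106 + 8) + (-2*(-5) + 7)*(-129) = 1/(-98) + (10 + 7)*(-129) = -1/98 + 17*(-129) = -1/98 - 2193 = -214915/98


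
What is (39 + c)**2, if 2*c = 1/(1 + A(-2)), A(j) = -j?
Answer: 55225/36 ≈ 1534.0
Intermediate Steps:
c = 1/6 (c = 1/(2*(1 - 1*(-2))) = 1/(2*(1 + 2)) = (1/2)/3 = (1/2)*(1/3) = 1/6 ≈ 0.16667)
(39 + c)**2 = (39 + 1/6)**2 = (235/6)**2 = 55225/36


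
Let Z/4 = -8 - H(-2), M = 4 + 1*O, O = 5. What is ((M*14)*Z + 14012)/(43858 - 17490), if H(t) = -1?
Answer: 2621/6592 ≈ 0.39760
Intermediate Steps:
M = 9 (M = 4 + 1*5 = 4 + 5 = 9)
Z = -28 (Z = 4*(-8 - 1*(-1)) = 4*(-8 + 1) = 4*(-7) = -28)
((M*14)*Z + 14012)/(43858 - 17490) = ((9*14)*(-28) + 14012)/(43858 - 17490) = (126*(-28) + 14012)/26368 = (-3528 + 14012)*(1/26368) = 10484*(1/26368) = 2621/6592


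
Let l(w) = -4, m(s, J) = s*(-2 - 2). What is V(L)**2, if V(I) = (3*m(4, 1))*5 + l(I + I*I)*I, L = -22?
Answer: 23104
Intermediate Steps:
m(s, J) = -4*s (m(s, J) = s*(-4) = -4*s)
V(I) = -240 - 4*I (V(I) = (3*(-4*4))*5 - 4*I = (3*(-16))*5 - 4*I = -48*5 - 4*I = -240 - 4*I)
V(L)**2 = (-240 - 4*(-22))**2 = (-240 + 88)**2 = (-152)**2 = 23104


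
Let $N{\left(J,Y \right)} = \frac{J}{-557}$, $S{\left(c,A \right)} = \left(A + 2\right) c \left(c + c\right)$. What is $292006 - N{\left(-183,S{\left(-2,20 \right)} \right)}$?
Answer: $\frac{162647159}{557} \approx 2.9201 \cdot 10^{5}$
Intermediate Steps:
$S{\left(c,A \right)} = 2 c^{2} \left(2 + A\right)$ ($S{\left(c,A \right)} = \left(2 + A\right) c 2 c = \left(2 + A\right) 2 c^{2} = 2 c^{2} \left(2 + A\right)$)
$N{\left(J,Y \right)} = - \frac{J}{557}$ ($N{\left(J,Y \right)} = J \left(- \frac{1}{557}\right) = - \frac{J}{557}$)
$292006 - N{\left(-183,S{\left(-2,20 \right)} \right)} = 292006 - \left(- \frac{1}{557}\right) \left(-183\right) = 292006 - \frac{183}{557} = \frac{162647159}{557}$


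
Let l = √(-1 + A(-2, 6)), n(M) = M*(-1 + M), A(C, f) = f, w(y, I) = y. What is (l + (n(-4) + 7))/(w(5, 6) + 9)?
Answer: 27/14 + √5/14 ≈ 2.0883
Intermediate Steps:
l = √5 (l = √(-1 + 6) = √5 ≈ 2.2361)
(l + (n(-4) + 7))/(w(5, 6) + 9) = (√5 + (-4*(-1 - 4) + 7))/(5 + 9) = (√5 + (-4*(-5) + 7))/14 = (√5 + (20 + 7))*(1/14) = (√5 + 27)*(1/14) = (27 + √5)*(1/14) = 27/14 + √5/14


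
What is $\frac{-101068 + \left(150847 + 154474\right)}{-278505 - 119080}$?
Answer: $- \frac{204253}{397585} \approx -0.51373$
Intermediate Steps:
$\frac{-101068 + \left(150847 + 154474\right)}{-278505 - 119080} = \frac{-101068 + 305321}{-397585} = 204253 \left(- \frac{1}{397585}\right) = - \frac{204253}{397585}$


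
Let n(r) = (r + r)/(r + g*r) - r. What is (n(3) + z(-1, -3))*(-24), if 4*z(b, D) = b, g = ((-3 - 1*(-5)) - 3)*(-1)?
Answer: 54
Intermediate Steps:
g = 1 (g = ((-3 + 5) - 3)*(-1) = (2 - 3)*(-1) = -1*(-1) = 1)
z(b, D) = b/4
n(r) = 1 - r (n(r) = (r + r)/(r + 1*r) - r = (2*r)/(r + r) - r = (2*r)/((2*r)) - r = (2*r)*(1/(2*r)) - r = 1 - r)
(n(3) + z(-1, -3))*(-24) = ((1 - 1*3) + (1/4)*(-1))*(-24) = ((1 - 3) - 1/4)*(-24) = (-2 - 1/4)*(-24) = -9/4*(-24) = 54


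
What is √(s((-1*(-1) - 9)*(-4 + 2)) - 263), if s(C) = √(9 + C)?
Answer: I*√258 ≈ 16.062*I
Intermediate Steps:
√(s((-1*(-1) - 9)*(-4 + 2)) - 263) = √(√(9 + (-1*(-1) - 9)*(-4 + 2)) - 263) = √(√(9 + (1 - 9)*(-2)) - 263) = √(√(9 - 8*(-2)) - 263) = √(√(9 + 16) - 263) = √(√25 - 263) = √(5 - 263) = √(-258) = I*√258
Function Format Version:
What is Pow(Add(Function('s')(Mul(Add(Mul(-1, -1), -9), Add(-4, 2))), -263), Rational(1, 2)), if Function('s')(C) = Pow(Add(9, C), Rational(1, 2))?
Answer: Mul(I, Pow(258, Rational(1, 2))) ≈ Mul(16.062, I)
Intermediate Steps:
Pow(Add(Function('s')(Mul(Add(Mul(-1, -1), -9), Add(-4, 2))), -263), Rational(1, 2)) = Pow(Add(Pow(Add(9, Mul(Add(Mul(-1, -1), -9), Add(-4, 2))), Rational(1, 2)), -263), Rational(1, 2)) = Pow(Add(Pow(Add(9, Mul(Add(1, -9), -2)), Rational(1, 2)), -263), Rational(1, 2)) = Pow(Add(Pow(Add(9, Mul(-8, -2)), Rational(1, 2)), -263), Rational(1, 2)) = Pow(Add(Pow(Add(9, 16), Rational(1, 2)), -263), Rational(1, 2)) = Pow(Add(Pow(25, Rational(1, 2)), -263), Rational(1, 2)) = Pow(Add(5, -263), Rational(1, 2)) = Pow(-258, Rational(1, 2)) = Mul(I, Pow(258, Rational(1, 2)))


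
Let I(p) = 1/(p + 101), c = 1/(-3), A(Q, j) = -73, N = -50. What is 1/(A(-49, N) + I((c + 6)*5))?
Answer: -388/28321 ≈ -0.013700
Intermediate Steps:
c = -⅓ ≈ -0.33333
I(p) = 1/(101 + p)
1/(A(-49, N) + I((c + 6)*5)) = 1/(-73 + 1/(101 + (-⅓ + 6)*5)) = 1/(-73 + 1/(101 + (17/3)*5)) = 1/(-73 + 1/(101 + 85/3)) = 1/(-73 + 1/(388/3)) = 1/(-73 + 3/388) = 1/(-28321/388) = -388/28321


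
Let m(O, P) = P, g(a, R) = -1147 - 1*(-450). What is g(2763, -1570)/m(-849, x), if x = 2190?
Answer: -697/2190 ≈ -0.31826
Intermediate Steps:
g(a, R) = -697 (g(a, R) = -1147 + 450 = -697)
g(2763, -1570)/m(-849, x) = -697/2190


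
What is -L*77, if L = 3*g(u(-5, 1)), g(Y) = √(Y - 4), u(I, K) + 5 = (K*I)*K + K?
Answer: -231*I*√13 ≈ -832.88*I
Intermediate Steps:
u(I, K) = -5 + K + I*K² (u(I, K) = -5 + ((K*I)*K + K) = -5 + ((I*K)*K + K) = -5 + (I*K² + K) = -5 + (K + I*K²) = -5 + K + I*K²)
g(Y) = √(-4 + Y)
L = 3*I*√13 (L = 3*√(-4 + (-5 + 1 - 5*1²)) = 3*√(-4 + (-5 + 1 - 5*1)) = 3*√(-4 + (-5 + 1 - 5)) = 3*√(-4 - 9) = 3*√(-13) = 3*(I*√13) = 3*I*√13 ≈ 10.817*I)
-L*77 = -3*I*√13*77 = -231*I*√13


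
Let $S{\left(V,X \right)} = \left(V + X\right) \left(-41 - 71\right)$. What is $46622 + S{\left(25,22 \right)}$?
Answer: $41358$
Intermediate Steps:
$S{\left(V,X \right)} = - 112 V - 112 X$ ($S{\left(V,X \right)} = \left(V + X\right) \left(-112\right) = - 112 V - 112 X$)
$46622 + S{\left(25,22 \right)} = 46622 - 5264 = 41358$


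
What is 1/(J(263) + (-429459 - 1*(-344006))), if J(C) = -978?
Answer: -1/86431 ≈ -1.1570e-5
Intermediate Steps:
1/(J(263) + (-429459 - 1*(-344006))) = 1/(-978 + (-429459 - 1*(-344006))) = 1/(-978 + (-429459 + 344006)) = 1/(-978 - 85453) = 1/(-86431) = -1/86431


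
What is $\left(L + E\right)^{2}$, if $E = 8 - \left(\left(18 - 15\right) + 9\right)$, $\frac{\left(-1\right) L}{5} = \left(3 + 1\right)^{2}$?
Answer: $7056$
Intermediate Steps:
$L = -80$ ($L = - 5 \left(3 + 1\right)^{2} = - 5 \cdot 4^{2} = \left(-5\right) 16 = -80$)
$E = -4$ ($E = 8 - \left(3 + 9\right) = 8 - 12 = -4$)
$\left(L + E\right)^{2} = \left(-80 - 4\right)^{2} = \left(-84\right)^{2} = 7056$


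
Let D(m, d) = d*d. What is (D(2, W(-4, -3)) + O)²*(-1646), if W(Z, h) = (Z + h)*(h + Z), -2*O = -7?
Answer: -19033093863/2 ≈ -9.5165e+9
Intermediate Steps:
O = 7/2 (O = -½*(-7) = 7/2 ≈ 3.5000)
W(Z, h) = (Z + h)² (W(Z, h) = (Z + h)*(Z + h) = (Z + h)²)
D(m, d) = d²
(D(2, W(-4, -3)) + O)²*(-1646) = (((-4 - 3)²)² + 7/2)²*(-1646) = (((-7)²)² + 7/2)²*(-1646) = (49² + 7/2)²*(-1646) = (2401 + 7/2)²*(-1646) = (4809/2)²*(-1646) = (23126481/4)*(-1646) = -19033093863/2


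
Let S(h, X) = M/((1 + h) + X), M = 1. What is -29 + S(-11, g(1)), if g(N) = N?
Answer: -262/9 ≈ -29.111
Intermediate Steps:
S(h, X) = 1/(1 + X + h) (S(h, X) = 1/((1 + h) + X) = 1/(1 + X + h))
-29 + S(-11, g(1)) = -29 + 1/(1 + 1 - 11) = -29 + 1/(-9) = -29 - ⅑ = -262/9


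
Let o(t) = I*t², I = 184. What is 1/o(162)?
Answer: 1/4828896 ≈ 2.0709e-7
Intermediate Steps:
o(t) = 184*t²
1/o(162) = 1/(184*162²) = 1/(184*26244) = 1/4828896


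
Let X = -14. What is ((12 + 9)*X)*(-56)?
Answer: 16464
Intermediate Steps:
((12 + 9)*X)*(-56) = ((12 + 9)*(-14))*(-56) = (21*(-14))*(-56) = -294*(-56) = 16464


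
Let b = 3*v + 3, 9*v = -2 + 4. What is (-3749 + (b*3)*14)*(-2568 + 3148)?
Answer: -2085100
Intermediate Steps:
v = 2/9 (v = (-2 + 4)/9 = (⅑)*2 = 2/9 ≈ 0.22222)
b = 11/3 (b = 3*(2/9) + 3 = ⅔ + 3 = 11/3 ≈ 3.6667)
(-3749 + (b*3)*14)*(-2568 + 3148) = (-3749 + ((11/3)*3)*14)*(-2568 + 3148) = (-3749 + 11*14)*580 = (-3749 + 154)*580 = -3595*580 = -2085100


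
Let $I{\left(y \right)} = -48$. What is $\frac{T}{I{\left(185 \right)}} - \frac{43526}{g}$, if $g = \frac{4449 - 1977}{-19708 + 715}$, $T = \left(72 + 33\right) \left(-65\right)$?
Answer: $\frac{551360537}{1648} \approx 3.3456 \cdot 10^{5}$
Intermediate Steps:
$T = -6825$ ($T = 105 \left(-65\right) = -6825$)
$g = - \frac{824}{6331}$ ($g = \frac{2472}{-18993} = 2472 \left(- \frac{1}{18993}\right) = - \frac{824}{6331} \approx -0.13015$)
$\frac{T}{I{\left(185 \right)}} - \frac{43526}{g} = - \frac{6825}{-48} - \frac{43526}{- \frac{824}{6331}} = \left(-6825\right) \left(- \frac{1}{48}\right) - - \frac{137781553}{412} = \frac{2275}{16} + \frac{137781553}{412} = \frac{551360537}{1648}$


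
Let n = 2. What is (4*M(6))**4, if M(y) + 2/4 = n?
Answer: 1296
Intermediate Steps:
M(y) = 3/2 (M(y) = -1/2 + 2 = 3/2)
(4*M(6))**4 = (4*(3/2))**4 = 6**4 = 1296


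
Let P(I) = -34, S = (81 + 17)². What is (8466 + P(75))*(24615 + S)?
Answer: 288534608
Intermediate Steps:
S = 9604 (S = 98² = 9604)
(8466 + P(75))*(24615 + S) = (8466 - 34)*(24615 + 9604) = 8432*34219 = 288534608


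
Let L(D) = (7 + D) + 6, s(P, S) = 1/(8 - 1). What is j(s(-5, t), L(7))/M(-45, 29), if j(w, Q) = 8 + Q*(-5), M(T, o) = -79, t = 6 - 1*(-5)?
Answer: 92/79 ≈ 1.1646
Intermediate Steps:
t = 11 (t = 6 + 5 = 11)
s(P, S) = ⅐ (s(P, S) = 1/7 = ⅐)
L(D) = 13 + D
j(w, Q) = 8 - 5*Q
j(s(-5, t), L(7))/M(-45, 29) = (8 - 5*(13 + 7))/(-79) = (8 - 5*20)*(-1/79) = (8 - 100)*(-1/79) = -92*(-1/79) = 92/79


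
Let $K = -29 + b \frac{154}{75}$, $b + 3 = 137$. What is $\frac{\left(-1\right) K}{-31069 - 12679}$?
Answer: $\frac{18461}{3281100} \approx 0.0056265$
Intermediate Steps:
$b = 134$ ($b = -3 + 137 = 134$)
$K = \frac{18461}{75}$ ($K = -29 + 134 \cdot \frac{154}{75} = -29 + \frac{20636}{75} = \frac{18461}{75} \approx 246.15$)
$\frac{\left(-1\right) K}{-31069 - 12679} = \frac{\left(-1\right) \frac{18461}{75}}{-31069 - 12679} = - \frac{18461}{75 \left(-43748\right)} = \left(- \frac{18461}{75}\right) \left(- \frac{1}{43748}\right) = \frac{18461}{3281100}$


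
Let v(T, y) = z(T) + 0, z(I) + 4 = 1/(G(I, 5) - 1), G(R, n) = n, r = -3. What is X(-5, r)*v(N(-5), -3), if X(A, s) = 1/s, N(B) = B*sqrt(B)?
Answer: 5/4 ≈ 1.2500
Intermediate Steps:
z(I) = -15/4 (z(I) = -4 + 1/(5 - 1) = -4 + 1/4 = -15/4)
N(B) = B**(3/2)
v(T, y) = -15/4 (v(T, y) = -15/4 + 0 = -15/4)
X(-5, r)*v(N(-5), -3) = -15/4/(-3) = -1/3*(-15/4) = 5/4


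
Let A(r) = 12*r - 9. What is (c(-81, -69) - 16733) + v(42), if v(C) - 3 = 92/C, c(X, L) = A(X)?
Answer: -371885/21 ≈ -17709.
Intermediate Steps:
A(r) = -9 + 12*r
c(X, L) = -9 + 12*X
v(C) = 3 + 92/C
(c(-81, -69) - 16733) + v(42) = ((-9 + 12*(-81)) - 16733) + (3 + 92/42) = ((-9 - 972) - 16733) + (3 + 92*(1/42)) = (-981 - 16733) + (3 + 46/21) = -17714 + 109/21 = -371885/21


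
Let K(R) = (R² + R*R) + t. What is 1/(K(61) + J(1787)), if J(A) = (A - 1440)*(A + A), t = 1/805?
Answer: 805/1004334101 ≈ 8.0153e-7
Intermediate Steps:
t = 1/805 ≈ 0.0012422
K(R) = 1/805 + 2*R² (K(R) = (R² + R*R) + 1/805 = (R² + R²) + 1/805 = 2*R² + 1/805 = 1/805 + 2*R²)
J(A) = 2*A*(-1440 + A) (J(A) = (-1440 + A)*(2*A) = 2*A*(-1440 + A))
1/(K(61) + J(1787)) = 1/((1/805 + 2*61²) + 2*1787*(-1440 + 1787)) = 1/((1/805 + 2*3721) + 2*1787*347) = 1/((1/805 + 7442) + 1240178) = 1/(5990811/805 + 1240178) = 1/(1004334101/805) = 805/1004334101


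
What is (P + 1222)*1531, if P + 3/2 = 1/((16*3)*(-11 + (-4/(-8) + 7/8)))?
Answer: 431642485/231 ≈ 1.8686e+6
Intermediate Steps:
P = -347/231 (P = -3/2 + 1/((16*3)*(-11 + (-4/(-8) + 7/8))) = -3/2 + 1/(48*(-11 + (-4*(-⅛) + 7*(⅛)))) = -3/2 + 1/(48*(-11 + (½ + 7/8))) = -3/2 + 1/(48*(-11 + 11/8)) = -3/2 + 1/(48*(-77/8)) = -3/2 + 1/(-462) = -3/2 - 1/462 = -347/231 ≈ -1.5022)
(P + 1222)*1531 = (-347/231 + 1222)*1531 = (281935/231)*1531 = 431642485/231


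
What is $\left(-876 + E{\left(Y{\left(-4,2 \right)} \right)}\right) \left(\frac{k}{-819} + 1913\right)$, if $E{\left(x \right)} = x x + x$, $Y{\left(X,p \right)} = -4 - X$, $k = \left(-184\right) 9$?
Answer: $- \frac{152657892}{91} \approx -1.6776 \cdot 10^{6}$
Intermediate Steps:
$k = -1656$
$E{\left(x \right)} = x + x^{2}$ ($E{\left(x \right)} = x^{2} + x = x + x^{2}$)
$\left(-876 + E{\left(Y{\left(-4,2 \right)} \right)}\right) \left(\frac{k}{-819} + 1913\right) = \left(-876 + \left(-4 - -4\right) \left(1 - 0\right)\right) \left(- \frac{1656}{-819} + 1913\right) = \left(-876 + \left(-4 + 4\right) \left(1 + \left(-4 + 4\right)\right)\right) \left(\left(-1656\right) \left(- \frac{1}{819}\right) + 1913\right) = \left(-876 + 0 \left(1 + 0\right)\right) \left(\frac{184}{91} + 1913\right) = \left(-876 + 0 \cdot 1\right) \frac{174267}{91} = \left(-876 + 0\right) \frac{174267}{91} = \left(-876\right) \frac{174267}{91} = - \frac{152657892}{91}$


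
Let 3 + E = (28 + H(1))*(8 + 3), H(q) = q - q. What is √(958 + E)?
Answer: √1263 ≈ 35.539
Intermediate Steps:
H(q) = 0
E = 305 (E = -3 + (28 + 0)*(8 + 3) = -3 + 28*11 = -3 + 308 = 305)
√(958 + E) = √(958 + 305) = √1263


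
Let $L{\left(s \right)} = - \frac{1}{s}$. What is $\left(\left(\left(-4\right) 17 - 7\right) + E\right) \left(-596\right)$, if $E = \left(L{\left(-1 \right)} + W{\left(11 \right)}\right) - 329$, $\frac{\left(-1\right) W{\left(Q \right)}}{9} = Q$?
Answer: $299192$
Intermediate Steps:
$W{\left(Q \right)} = - 9 Q$
$E = -427$ ($E = \left(- \frac{1}{-1} - 99\right) - 329 = \left(\left(-1\right) \left(-1\right) - 99\right) - 329 = \left(1 - 99\right) - 329 = -98 - 329 = -427$)
$\left(\left(\left(-4\right) 17 - 7\right) + E\right) \left(-596\right) = \left(\left(\left(-4\right) 17 - 7\right) - 427\right) \left(-596\right) = \left(\left(-68 - 7\right) - 427\right) \left(-596\right) = \left(-75 - 427\right) \left(-596\right) = \left(-502\right) \left(-596\right) = 299192$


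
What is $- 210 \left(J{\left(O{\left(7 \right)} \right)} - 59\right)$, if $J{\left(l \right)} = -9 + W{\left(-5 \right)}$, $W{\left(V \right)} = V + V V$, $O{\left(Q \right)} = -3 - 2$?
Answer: $10080$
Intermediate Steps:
$O{\left(Q \right)} = -5$
$W{\left(V \right)} = V + V^{2}$
$J{\left(l \right)} = 11$ ($J{\left(l \right)} = -9 - 5 \left(1 - 5\right) = -9 - -20 = -9 + 20 = 11$)
$- 210 \left(J{\left(O{\left(7 \right)} \right)} - 59\right) = - 210 \left(11 - 59\right) = \left(-210\right) \left(-48\right) = 10080$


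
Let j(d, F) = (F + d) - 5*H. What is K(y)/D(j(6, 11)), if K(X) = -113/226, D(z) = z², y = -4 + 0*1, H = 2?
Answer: -1/98 ≈ -0.010204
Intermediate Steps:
j(d, F) = -10 + F + d (j(d, F) = (F + d) - 5*2 = (F + d) - 10 = -10 + F + d)
y = -4 (y = -4 + 0 = -4)
K(X) = -½ (K(X) = -113*1/226 = -½)
K(y)/D(j(6, 11)) = -1/(2*(-10 + 11 + 6)²) = -1/(2*(7²)) = -½/49 = -½*1/49 = -1/98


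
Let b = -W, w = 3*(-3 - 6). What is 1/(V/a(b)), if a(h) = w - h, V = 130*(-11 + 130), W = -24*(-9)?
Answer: 27/2210 ≈ 0.012217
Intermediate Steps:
W = 216
w = -27 (w = 3*(-9) = -27)
b = -216 (b = -1*216 = -216)
V = 15470 (V = 130*119 = 15470)
a(h) = -27 - h
1/(V/a(b)) = 1/(15470/(-27 - 1*(-216))) = 1/(15470/(-27 + 216)) = 1/(15470/189) = 1/(15470*(1/189)) = 1/(2210/27) = 27/2210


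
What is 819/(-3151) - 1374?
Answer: -4330293/3151 ≈ -1374.3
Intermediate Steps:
819/(-3151) - 1374 = 819*(-1/3151) - 1374 = -819/3151 - 1374 = -4330293/3151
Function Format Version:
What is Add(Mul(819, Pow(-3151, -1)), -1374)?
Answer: Rational(-4330293, 3151) ≈ -1374.3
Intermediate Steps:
Add(Mul(819, Pow(-3151, -1)), -1374) = Add(Mul(819, Rational(-1, 3151)), -1374) = Add(Rational(-819, 3151), -1374) = Rational(-4330293, 3151)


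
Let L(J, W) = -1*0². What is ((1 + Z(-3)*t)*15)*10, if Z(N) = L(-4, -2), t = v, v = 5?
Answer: 150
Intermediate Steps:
t = 5
L(J, W) = 0 (L(J, W) = -1*0 = 0)
Z(N) = 0
((1 + Z(-3)*t)*15)*10 = ((1 + 0*5)*15)*10 = ((1 + 0)*15)*10 = (1*15)*10 = 15*10 = 150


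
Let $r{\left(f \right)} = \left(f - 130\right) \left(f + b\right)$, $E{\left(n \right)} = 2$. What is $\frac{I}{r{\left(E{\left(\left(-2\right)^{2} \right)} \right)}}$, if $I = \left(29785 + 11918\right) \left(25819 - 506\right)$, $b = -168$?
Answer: $\frac{1055628039}{21248} \approx 49681.0$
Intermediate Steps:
$I = 1055628039$ ($I = 41703 \cdot 25313 = 1055628039$)
$r{\left(f \right)} = \left(-168 + f\right) \left(-130 + f\right)$ ($r{\left(f \right)} = \left(f - 130\right) \left(f - 168\right) = \left(-130 + f\right) \left(-168 + f\right) = \left(-168 + f\right) \left(-130 + f\right)$)
$\frac{I}{r{\left(E{\left(\left(-2\right)^{2} \right)} \right)}} = \frac{1055628039}{21840 + 2^{2} - 596} = \frac{1055628039}{21840 + 4 - 596} = \frac{1055628039}{21248}$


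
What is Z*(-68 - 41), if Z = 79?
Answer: -8611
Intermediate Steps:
Z*(-68 - 41) = 79*(-68 - 41) = 79*(-109) = -8611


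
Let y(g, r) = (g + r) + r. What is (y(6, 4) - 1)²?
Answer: 169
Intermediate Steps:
y(g, r) = g + 2*r
(y(6, 4) - 1)² = ((6 + 2*4) - 1)² = ((6 + 8) - 1)² = (14 - 1)² = 13² = 169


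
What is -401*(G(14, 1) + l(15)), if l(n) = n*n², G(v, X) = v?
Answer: -1358989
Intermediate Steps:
l(n) = n³
-401*(G(14, 1) + l(15)) = -401*(14 + 15³) = -401*(14 + 3375) = -401*3389 = -1358989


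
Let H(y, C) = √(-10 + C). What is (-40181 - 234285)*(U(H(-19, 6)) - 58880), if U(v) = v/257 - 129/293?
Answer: 4735078923554/293 - 548932*I/257 ≈ 1.6161e+10 - 2135.9*I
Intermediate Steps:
U(v) = -129/293 + v/257 (U(v) = v*(1/257) - 129*1/293 = v/257 - 129/293 = -129/293 + v/257)
(-40181 - 234285)*(U(H(-19, 6)) - 58880) = (-40181 - 234285)*((-129/293 + √(-10 + 6)/257) - 58880) = -274466*((-129/293 + √(-4)/257) - 58880) = -274466*((-129/293 + (2*I)/257) - 58880) = -274466*((-129/293 + 2*I/257) - 58880) = -274466*(-17251969/293 + 2*I/257) = 4735078923554/293 - 548932*I/257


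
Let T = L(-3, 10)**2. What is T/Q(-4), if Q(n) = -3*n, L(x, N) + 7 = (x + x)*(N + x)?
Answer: 2401/12 ≈ 200.08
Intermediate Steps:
L(x, N) = -7 + 2*x*(N + x) (L(x, N) = -7 + (x + x)*(N + x) = -7 + (2*x)*(N + x) = -7 + 2*x*(N + x))
T = 2401 (T = (-7 + 2*(-3)**2 + 2*10*(-3))**2 = (-7 + 2*9 - 60)**2 = (-7 + 18 - 60)**2 = (-49)**2 = 2401)
T/Q(-4) = 2401/((-3*(-4))) = 2401/12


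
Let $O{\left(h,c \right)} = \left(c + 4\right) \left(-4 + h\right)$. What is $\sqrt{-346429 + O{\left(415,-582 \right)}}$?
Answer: $i \sqrt{583987} \approx 764.19 i$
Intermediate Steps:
$O{\left(h,c \right)} = \left(-4 + h\right) \left(4 + c\right)$ ($O{\left(h,c \right)} = \left(4 + c\right) \left(-4 + h\right) = \left(-4 + h\right) \left(4 + c\right)$)
$\sqrt{-346429 + O{\left(415,-582 \right)}} = \sqrt{-346429 - 237558} = \sqrt{-583987} = i \sqrt{583987}$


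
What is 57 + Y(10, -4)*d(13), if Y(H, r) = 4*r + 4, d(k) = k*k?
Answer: -1971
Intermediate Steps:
d(k) = k**2
Y(H, r) = 4 + 4*r
57 + Y(10, -4)*d(13) = 57 + (4 + 4*(-4))*13**2 = 57 + (4 - 16)*169 = 57 - 12*169 = 57 - 2028 = -1971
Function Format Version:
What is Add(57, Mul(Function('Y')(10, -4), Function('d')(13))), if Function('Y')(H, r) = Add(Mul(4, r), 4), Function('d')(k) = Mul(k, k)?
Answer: -1971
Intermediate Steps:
Function('d')(k) = Pow(k, 2)
Function('Y')(H, r) = Add(4, Mul(4, r))
Add(57, Mul(Function('Y')(10, -4), Function('d')(13))) = Add(57, Mul(Add(4, Mul(4, -4)), Pow(13, 2))) = Add(57, Mul(Add(4, -16), 169)) = Add(57, Mul(-12, 169)) = Add(57, -2028) = -1971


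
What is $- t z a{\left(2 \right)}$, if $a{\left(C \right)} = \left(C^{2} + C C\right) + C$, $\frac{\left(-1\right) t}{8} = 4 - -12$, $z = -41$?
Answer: $-52480$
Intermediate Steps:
$t = -128$ ($t = - 8 \left(4 - -12\right) = - 8 \left(4 + 12\right) = \left(-8\right) 16 = -128$)
$a{\left(C \right)} = C + 2 C^{2}$ ($a{\left(C \right)} = \left(C^{2} + C^{2}\right) + C = 2 C^{2} + C = C + 2 C^{2}$)
$- t z a{\left(2 \right)} = \left(-1\right) \left(-128\right) \left(-41\right) 2 \left(1 + 2 \cdot 2\right) = 128 \left(-41\right) 2 \left(1 + 4\right) = - 5248 \cdot 2 \cdot 5 = \left(-5248\right) 10 = -52480$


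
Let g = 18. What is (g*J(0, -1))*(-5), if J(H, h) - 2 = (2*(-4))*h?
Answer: -900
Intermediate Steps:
J(H, h) = 2 - 8*h (J(H, h) = 2 + (2*(-4))*h = 2 - 8*h)
(g*J(0, -1))*(-5) = (18*(2 - 8*(-1)))*(-5) = (18*(2 + 8))*(-5) = (18*10)*(-5) = 180*(-5) = -900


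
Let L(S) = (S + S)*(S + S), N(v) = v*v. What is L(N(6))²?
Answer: 26873856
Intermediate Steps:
N(v) = v²
L(S) = 4*S² (L(S) = (2*S)*(2*S) = 4*S²)
L(N(6))² = (4*(6²)²)² = (4*36²)² = (4*1296)² = 5184² = 26873856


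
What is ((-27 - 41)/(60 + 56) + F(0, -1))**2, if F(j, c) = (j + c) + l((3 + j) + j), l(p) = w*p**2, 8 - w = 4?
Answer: 996004/841 ≈ 1184.3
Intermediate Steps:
w = 4 (w = 8 - 1*4 = 8 - 4 = 4)
l(p) = 4*p**2
F(j, c) = c + j + 4*(3 + 2*j)**2 (F(j, c) = (j + c) + 4*((3 + j) + j)**2 = (c + j) + 4*(3 + 2*j)**2 = c + j + 4*(3 + 2*j)**2)
((-27 - 41)/(60 + 56) + F(0, -1))**2 = ((-27 - 41)/(60 + 56) + (-1 + 0 + 4*(3 + 2*0)**2))**2 = (-68/116 + (-1 + 0 + 4*(3 + 0)**2))**2 = (-68*1/116 + (-1 + 0 + 4*3**2))**2 = (-17/29 + (-1 + 0 + 4*9))**2 = (-17/29 + (-1 + 0 + 36))**2 = (-17/29 + 35)**2 = (998/29)**2 = 996004/841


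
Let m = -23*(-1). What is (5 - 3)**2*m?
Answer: 92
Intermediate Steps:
m = 23
(5 - 3)**2*m = (5 - 3)**2*23 = 2**2*23 = 4*23 = 92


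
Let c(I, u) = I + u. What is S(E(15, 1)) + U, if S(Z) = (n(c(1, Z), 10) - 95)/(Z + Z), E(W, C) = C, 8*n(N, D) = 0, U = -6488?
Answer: -13071/2 ≈ -6535.5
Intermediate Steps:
n(N, D) = 0 (n(N, D) = (1/8)*0 = 0)
S(Z) = -95/(2*Z) (S(Z) = (0 - 95)/(Z + Z) = -95*1/(2*Z) = -95/(2*Z))
S(E(15, 1)) + U = -95/2/1 - 6488 = -95/2*1 - 6488 = -95/2 - 6488 = -13071/2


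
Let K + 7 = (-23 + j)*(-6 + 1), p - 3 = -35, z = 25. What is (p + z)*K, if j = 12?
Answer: -336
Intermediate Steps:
p = -32 (p = 3 - 35 = -32)
K = 48 (K = -7 + (-23 + 12)*(-6 + 1) = -7 - 11*(-5) = -7 + 55 = 48)
(p + z)*K = (-32 + 25)*48 = -7*48 = -336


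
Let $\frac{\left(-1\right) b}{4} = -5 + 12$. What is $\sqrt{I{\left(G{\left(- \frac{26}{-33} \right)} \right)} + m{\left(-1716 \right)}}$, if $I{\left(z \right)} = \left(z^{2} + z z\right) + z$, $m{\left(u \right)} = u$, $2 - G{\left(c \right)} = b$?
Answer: $\sqrt{114} \approx 10.677$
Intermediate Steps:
$b = -28$ ($b = - 4 \left(-5 + 12\right) = \left(-4\right) 7 = -28$)
$G{\left(c \right)} = 30$ ($G{\left(c \right)} = 2 - -28 = 2 + 28 = 30$)
$I{\left(z \right)} = z + 2 z^{2}$ ($I{\left(z \right)} = \left(z^{2} + z^{2}\right) + z = 2 z^{2} + z = z + 2 z^{2}$)
$\sqrt{I{\left(G{\left(- \frac{26}{-33} \right)} \right)} + m{\left(-1716 \right)}} = \sqrt{30 \left(1 + 2 \cdot 30\right) - 1716} = \sqrt{30 \left(1 + 60\right) - 1716} = \sqrt{30 \cdot 61 - 1716} = \sqrt{1830 - 1716} = \sqrt{114}$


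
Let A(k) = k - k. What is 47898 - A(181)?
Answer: 47898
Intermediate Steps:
A(k) = 0
47898 - A(181) = 47898 - 1*0 = 47898 + 0 = 47898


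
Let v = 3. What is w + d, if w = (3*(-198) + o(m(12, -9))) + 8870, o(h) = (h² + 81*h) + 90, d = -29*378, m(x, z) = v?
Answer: -2344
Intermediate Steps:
m(x, z) = 3
d = -10962
o(h) = 90 + h² + 81*h
w = 8618 (w = (3*(-198) + (90 + 3² + 81*3)) + 8870 = (-594 + (90 + 9 + 243)) + 8870 = (-594 + 342) + 8870 = -252 + 8870 = 8618)
w + d = 8618 - 10962 = -2344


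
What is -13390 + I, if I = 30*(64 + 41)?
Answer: -10240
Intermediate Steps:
I = 3150 (I = 30*105 = 3150)
-13390 + I = -13390 + 3150 = -10240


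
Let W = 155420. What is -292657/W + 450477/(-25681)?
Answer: -4080466303/210070580 ≈ -19.424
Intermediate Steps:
-292657/W + 450477/(-25681) = -292657/155420 + 450477/(-25681) = -292657*1/155420 + 450477*(-1/25681) = -15403/8180 - 450477/25681 = -4080466303/210070580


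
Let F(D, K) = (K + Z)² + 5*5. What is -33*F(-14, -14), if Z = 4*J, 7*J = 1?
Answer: -332013/49 ≈ -6775.8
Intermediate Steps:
J = ⅐ (J = (⅐)*1 = ⅐ ≈ 0.14286)
Z = 4/7 (Z = 4*(⅐) = 4/7 ≈ 0.57143)
F(D, K) = 25 + (4/7 + K)² (F(D, K) = (K + 4/7)² + 5*5 = (4/7 + K)² + 25 = 25 + (4/7 + K)²)
-33*F(-14, -14) = -33*(25 + (4 + 7*(-14))²/49) = -33*(25 + (4 - 98)²/49) = -33*(25 + (1/49)*(-94)²) = -33*(25 + (1/49)*8836) = -33*(25 + 8836/49) = -33*10061/49 = -332013/49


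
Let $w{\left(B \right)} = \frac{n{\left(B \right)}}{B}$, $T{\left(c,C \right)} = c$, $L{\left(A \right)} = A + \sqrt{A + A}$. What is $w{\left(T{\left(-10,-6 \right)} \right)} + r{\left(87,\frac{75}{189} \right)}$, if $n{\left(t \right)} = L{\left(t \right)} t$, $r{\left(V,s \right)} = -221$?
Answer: $-231 + 2 i \sqrt{5} \approx -231.0 + 4.4721 i$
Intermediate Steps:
$L{\left(A \right)} = A + \sqrt{2} \sqrt{A}$ ($L{\left(A \right)} = A + \sqrt{2 A} = A + \sqrt{2} \sqrt{A}$)
$n{\left(t \right)} = t \left(t + \sqrt{2} \sqrt{t}\right)$ ($n{\left(t \right)} = \left(t + \sqrt{2} \sqrt{t}\right) t = t \left(t + \sqrt{2} \sqrt{t}\right)$)
$w{\left(B \right)} = B + \sqrt{2} \sqrt{B}$ ($w{\left(B \right)} = \frac{B \left(B + \sqrt{2} \sqrt{B}\right)}{B} = B + \sqrt{2} \sqrt{B}$)
$w{\left(T{\left(-10,-6 \right)} \right)} + r{\left(87,\frac{75}{189} \right)} = \left(-10 + \sqrt{2} \sqrt{-10}\right) - 221 = \left(-10 + \sqrt{2} i \sqrt{10}\right) - 221 = \left(-10 + 2 i \sqrt{5}\right) - 221 = -231 + 2 i \sqrt{5}$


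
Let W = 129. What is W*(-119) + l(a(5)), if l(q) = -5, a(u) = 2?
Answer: -15356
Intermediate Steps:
W*(-119) + l(a(5)) = 129*(-119) - 5 = -15351 - 5 = -15356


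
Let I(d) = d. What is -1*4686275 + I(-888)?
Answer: -4687163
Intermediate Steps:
-1*4686275 + I(-888) = -1*4686275 - 888 = -4686275 - 888 = -4687163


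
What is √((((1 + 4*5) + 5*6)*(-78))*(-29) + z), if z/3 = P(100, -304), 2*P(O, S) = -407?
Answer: √459006/2 ≈ 338.75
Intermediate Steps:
P(O, S) = -407/2 (P(O, S) = (½)*(-407) = -407/2)
z = -1221/2 (z = 3*(-407/2) = -1221/2 ≈ -610.50)
√((((1 + 4*5) + 5*6)*(-78))*(-29) + z) = √((((1 + 4*5) + 5*6)*(-78))*(-29) - 1221/2) = √((((1 + 20) + 30)*(-78))*(-29) - 1221/2) = √(((21 + 30)*(-78))*(-29) - 1221/2) = √((51*(-78))*(-29) - 1221/2) = √(-3978*(-29) - 1221/2) = √(115362 - 1221/2) = √(229503/2) = √459006/2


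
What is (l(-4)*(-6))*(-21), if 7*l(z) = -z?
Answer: 72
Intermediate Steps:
l(z) = -z/7 (l(z) = (-z)/7 = -z/7)
(l(-4)*(-6))*(-21) = (-1/7*(-4)*(-6))*(-21) = ((4/7)*(-6))*(-21) = -24/7*(-21) = 72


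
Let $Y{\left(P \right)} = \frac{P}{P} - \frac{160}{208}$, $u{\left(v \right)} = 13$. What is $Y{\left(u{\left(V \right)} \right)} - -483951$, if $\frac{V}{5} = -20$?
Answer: $\frac{6291366}{13} \approx 4.8395 \cdot 10^{5}$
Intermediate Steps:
$V = -100$ ($V = 5 \left(-20\right) = -100$)
$Y{\left(P \right)} = \frac{3}{13}$ ($Y{\left(P \right)} = 1 - \frac{10}{13} = \frac{3}{13}$)
$Y{\left(u{\left(V \right)} \right)} - -483951 = \frac{3}{13} - -483951 = \frac{3}{13} + 483951 = \frac{6291366}{13}$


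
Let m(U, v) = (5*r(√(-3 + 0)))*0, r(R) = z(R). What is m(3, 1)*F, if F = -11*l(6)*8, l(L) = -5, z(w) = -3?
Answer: 0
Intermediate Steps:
r(R) = -3
F = 440 (F = -11*(-5)*8 = 55*8 = 440)
m(U, v) = 0 (m(U, v) = (5*(-3))*0 = -15*0 = 0)
m(3, 1)*F = 0*440 = 0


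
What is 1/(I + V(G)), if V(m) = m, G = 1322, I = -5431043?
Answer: -1/5429721 ≈ -1.8417e-7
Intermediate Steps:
1/(I + V(G)) = 1/(-5431043 + 1322) = 1/(-5429721) = -1/5429721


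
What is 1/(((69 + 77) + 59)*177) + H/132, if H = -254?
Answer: -1536043/798270 ≈ -1.9242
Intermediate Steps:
1/(((69 + 77) + 59)*177) + H/132 = 1/(((69 + 77) + 59)*177) - 254/132 = (1/177)/(146 + 59) - 254*1/132 = (1/177)/205 - 127/66 = (1/205)*(1/177) - 127/66 = 1/36285 - 127/66 = -1536043/798270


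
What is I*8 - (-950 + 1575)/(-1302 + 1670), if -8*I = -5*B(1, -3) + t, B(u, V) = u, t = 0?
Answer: 1215/368 ≈ 3.3016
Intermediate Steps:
I = 5/8 (I = -(-5*1 + 0)/8 = -(-5 + 0)/8 = -⅛*(-5) = 5/8 ≈ 0.62500)
I*8 - (-950 + 1575)/(-1302 + 1670) = (5/8)*8 - (-950 + 1575)/(-1302 + 1670) = 5 - 625/368 = 1215/368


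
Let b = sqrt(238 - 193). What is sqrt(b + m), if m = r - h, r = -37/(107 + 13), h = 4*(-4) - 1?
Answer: sqrt(60090 + 10800*sqrt(5))/60 ≈ 4.8373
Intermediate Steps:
h = -17 (h = -16 - 1 = -17)
r = -37/120 ≈ -0.30833
m = 2003/120 (m = -37/120 - 1*(-17) = -37/120 + 17 = 2003/120 ≈ 16.692)
b = 3*sqrt(5) (b = sqrt(45) = 3*sqrt(5) ≈ 6.7082)
sqrt(b + m) = sqrt(3*sqrt(5) + 2003/120) = sqrt(2003/120 + 3*sqrt(5))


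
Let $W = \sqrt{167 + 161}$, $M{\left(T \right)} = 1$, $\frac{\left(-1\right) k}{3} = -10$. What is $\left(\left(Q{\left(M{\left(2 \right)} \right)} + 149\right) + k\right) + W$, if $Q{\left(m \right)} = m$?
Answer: $180 + 2 \sqrt{82} \approx 198.11$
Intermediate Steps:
$k = 30$ ($k = \left(-3\right) \left(-10\right) = 30$)
$W = 2 \sqrt{82}$ ($W = \sqrt{328} = 2 \sqrt{82} \approx 18.111$)
$\left(\left(Q{\left(M{\left(2 \right)} \right)} + 149\right) + k\right) + W = \left(\left(1 + 149\right) + 30\right) + 2 \sqrt{82} = \left(150 + 30\right) + 2 \sqrt{82} = 180 + 2 \sqrt{82}$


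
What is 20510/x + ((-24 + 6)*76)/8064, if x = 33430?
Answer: 166195/374416 ≈ 0.44388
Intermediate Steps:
20510/x + ((-24 + 6)*76)/8064 = 20510/33430 + ((-24 + 6)*76)/8064 = 20510*(1/33430) - 18*76*(1/8064) = 2051/3343 - 1368*1/8064 = 2051/3343 - 19/112 = 166195/374416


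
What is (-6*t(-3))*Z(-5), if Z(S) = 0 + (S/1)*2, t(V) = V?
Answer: -180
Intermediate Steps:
Z(S) = 2*S (Z(S) = 0 + (S*1)*2 = 0 + S*2 = 0 + 2*S = 2*S)
(-6*t(-3))*Z(-5) = (-6*(-3))*(2*(-5)) = 18*(-10) = -180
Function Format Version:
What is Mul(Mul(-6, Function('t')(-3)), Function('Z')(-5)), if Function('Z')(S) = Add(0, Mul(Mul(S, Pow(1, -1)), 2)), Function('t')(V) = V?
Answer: -180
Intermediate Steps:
Function('Z')(S) = Mul(2, S) (Function('Z')(S) = Add(0, Mul(Mul(S, 1), 2)) = Add(0, Mul(S, 2)) = Add(0, Mul(2, S)) = Mul(2, S))
Mul(Mul(-6, Function('t')(-3)), Function('Z')(-5)) = Mul(Mul(-6, -3), Mul(2, -5)) = Mul(18, -10) = -180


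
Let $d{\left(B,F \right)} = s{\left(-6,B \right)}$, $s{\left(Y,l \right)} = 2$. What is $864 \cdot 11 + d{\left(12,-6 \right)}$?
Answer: $9506$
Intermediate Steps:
$d{\left(B,F \right)} = 2$
$864 \cdot 11 + d{\left(12,-6 \right)} = 864 \cdot 11 + 2 = 9504 + 2 = 9506$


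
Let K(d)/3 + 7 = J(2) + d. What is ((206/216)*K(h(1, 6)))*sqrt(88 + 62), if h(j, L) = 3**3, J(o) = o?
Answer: 5665*sqrt(6)/18 ≈ 770.91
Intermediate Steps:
h(j, L) = 27
K(d) = -15 + 3*d (K(d) = -21 + 3*(2 + d) = -21 + (6 + 3*d) = -15 + 3*d)
((206/216)*K(h(1, 6)))*sqrt(88 + 62) = ((206/216)*(-15 + 3*27))*sqrt(88 + 62) = ((206*(1/216))*(-15 + 81))*sqrt(150) = ((103/108)*66)*(5*sqrt(6)) = 1133*(5*sqrt(6))/18 = 5665*sqrt(6)/18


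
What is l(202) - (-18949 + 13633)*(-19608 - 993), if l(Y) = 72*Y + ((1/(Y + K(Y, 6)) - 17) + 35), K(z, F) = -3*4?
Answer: -20805067259/190 ≈ -1.0950e+8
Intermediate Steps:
K(z, F) = -12
l(Y) = 18 + 1/(-12 + Y) + 72*Y (l(Y) = 72*Y + ((1/(Y - 12) - 17) + 35) = 72*Y + ((1/(-12 + Y) - 17) + 35) = 72*Y + ((-17 + 1/(-12 + Y)) + 35) = 72*Y + (18 + 1/(-12 + Y)) = 18 + 1/(-12 + Y) + 72*Y)
l(202) - (-18949 + 13633)*(-19608 - 993) = (-215 - 846*202 + 72*202**2)/(-12 + 202) - (-18949 + 13633)*(-19608 - 993) = (-215 - 170892 + 72*40804)/190 - (-5316)*(-20601) = (-215 - 170892 + 2937888)/190 - 1*109514916 = (1/190)*2766781 - 109514916 = 2766781/190 - 109514916 = -20805067259/190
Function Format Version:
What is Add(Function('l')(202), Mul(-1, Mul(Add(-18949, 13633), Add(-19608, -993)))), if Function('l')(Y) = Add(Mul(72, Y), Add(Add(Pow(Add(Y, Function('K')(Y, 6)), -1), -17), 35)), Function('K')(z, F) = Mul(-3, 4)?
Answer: Rational(-20805067259, 190) ≈ -1.0950e+8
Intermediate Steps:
Function('K')(z, F) = -12
Function('l')(Y) = Add(18, Pow(Add(-12, Y), -1), Mul(72, Y)) (Function('l')(Y) = Add(Mul(72, Y), Add(Add(Pow(Add(Y, -12), -1), -17), 35)) = Add(Mul(72, Y), Add(Add(Pow(Add(-12, Y), -1), -17), 35)) = Add(Mul(72, Y), Add(Add(-17, Pow(Add(-12, Y), -1)), 35)) = Add(Mul(72, Y), Add(18, Pow(Add(-12, Y), -1))) = Add(18, Pow(Add(-12, Y), -1), Mul(72, Y)))
Add(Function('l')(202), Mul(-1, Mul(Add(-18949, 13633), Add(-19608, -993)))) = Add(Mul(Pow(Add(-12, 202), -1), Add(-215, Mul(-846, 202), Mul(72, Pow(202, 2)))), Mul(-1, Mul(Add(-18949, 13633), Add(-19608, -993)))) = Add(Mul(Pow(190, -1), Add(-215, -170892, Mul(72, 40804))), Mul(-1, Mul(-5316, -20601))) = Add(Mul(Rational(1, 190), Add(-215, -170892, 2937888)), Mul(-1, 109514916)) = Add(Mul(Rational(1, 190), 2766781), -109514916) = Add(Rational(2766781, 190), -109514916) = Rational(-20805067259, 190)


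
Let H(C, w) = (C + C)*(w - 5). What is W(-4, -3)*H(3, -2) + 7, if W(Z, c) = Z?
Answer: 175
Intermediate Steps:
H(C, w) = 2*C*(-5 + w) (H(C, w) = (2*C)*(-5 + w) = 2*C*(-5 + w))
W(-4, -3)*H(3, -2) + 7 = -8*3*(-5 - 2) + 7 = -8*3*(-7) + 7 = -4*(-42) + 7 = 168 + 7 = 175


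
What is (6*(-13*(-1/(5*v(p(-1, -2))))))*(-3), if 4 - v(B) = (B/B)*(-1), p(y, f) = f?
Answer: -234/25 ≈ -9.3600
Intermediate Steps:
v(B) = 5 (v(B) = 4 - B/B*(-1) = 4 - (-1) = 4 - 1*(-1) = 4 + 1 = 5)
(6*(-13*(-1/(5*v(p(-1, -2))))))*(-3) = (6*(-13/((-5*5))))*(-3) = (6*(-13/(-25)))*(-3) = (6*(-13*(-1/25)))*(-3) = (6*(13/25))*(-3) = (78/25)*(-3) = -234/25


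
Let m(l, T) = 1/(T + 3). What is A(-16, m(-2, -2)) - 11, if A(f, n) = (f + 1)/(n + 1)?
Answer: -37/2 ≈ -18.500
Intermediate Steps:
m(l, T) = 1/(3 + T)
A(f, n) = (1 + f)/(1 + n)
A(-16, m(-2, -2)) - 11 = (1 - 16)/(1 + 1/(3 - 2)) - 11 = -15/(1 + 1/1) - 11 = -15/(1 + 1) - 11 = -15/2 - 11 = -37/2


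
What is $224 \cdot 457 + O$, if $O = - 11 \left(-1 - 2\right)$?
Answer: $102401$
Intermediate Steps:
$O = 33$ ($O = \left(-11\right) \left(-3\right) = 33$)
$224 \cdot 457 + O = 224 \cdot 457 + 33 = 102368 + 33 = 102401$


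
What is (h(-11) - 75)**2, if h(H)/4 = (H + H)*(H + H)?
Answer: 3463321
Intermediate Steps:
h(H) = 16*H**2 (h(H) = 4*((H + H)*(H + H)) = 4*((2*H)*(2*H)) = 4*(4*H**2) = 16*H**2)
(h(-11) - 75)**2 = (16*(-11)**2 - 75)**2 = (16*121 - 75)**2 = (1936 - 75)**2 = 1861**2 = 3463321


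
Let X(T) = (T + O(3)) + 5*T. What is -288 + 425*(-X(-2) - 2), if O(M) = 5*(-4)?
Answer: 12462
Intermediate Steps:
O(M) = -20
X(T) = -20 + 6*T (X(T) = (T - 20) + 5*T = (-20 + T) + 5*T = -20 + 6*T)
-288 + 425*(-X(-2) - 2) = -288 + 425*(-(-20 + 6*(-2)) - 2) = -288 + 425*(-(-20 - 12) - 2) = -288 + 425*(-1*(-32) - 2) = -288 + 425*(32 - 2) = -288 + 425*30 = -288 + 12750 = 12462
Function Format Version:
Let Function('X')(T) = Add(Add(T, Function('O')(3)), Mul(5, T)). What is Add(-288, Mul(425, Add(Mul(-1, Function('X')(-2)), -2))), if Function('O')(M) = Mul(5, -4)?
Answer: 12462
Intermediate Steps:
Function('O')(M) = -20
Function('X')(T) = Add(-20, Mul(6, T)) (Function('X')(T) = Add(Add(T, -20), Mul(5, T)) = Add(Add(-20, T), Mul(5, T)) = Add(-20, Mul(6, T)))
Add(-288, Mul(425, Add(Mul(-1, Function('X')(-2)), -2))) = Add(-288, Mul(425, Add(Mul(-1, Add(-20, Mul(6, -2))), -2))) = Add(-288, Mul(425, Add(Mul(-1, Add(-20, -12)), -2))) = Add(-288, Mul(425, Add(Mul(-1, -32), -2))) = Add(-288, Mul(425, Add(32, -2))) = Add(-288, Mul(425, 30)) = Add(-288, 12750) = 12462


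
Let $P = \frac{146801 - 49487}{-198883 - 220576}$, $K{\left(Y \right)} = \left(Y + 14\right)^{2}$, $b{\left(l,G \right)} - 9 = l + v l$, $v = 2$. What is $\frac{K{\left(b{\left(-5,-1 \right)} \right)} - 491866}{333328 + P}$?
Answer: $- \frac{103145387559}{69908666119} \approx -1.4754$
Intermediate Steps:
$b{\left(l,G \right)} = 9 + 3 l$ ($b{\left(l,G \right)} = 9 + \left(l + 2 l\right) = 9 + 3 l$)
$K{\left(Y \right)} = \left(14 + Y\right)^{2}$
$P = - \frac{97314}{419459}$ ($P = \frac{97314}{-419459} = 97314 \left(- \frac{1}{419459}\right) = - \frac{97314}{419459} \approx -0.232$)
$\frac{K{\left(b{\left(-5,-1 \right)} \right)} - 491866}{333328 + P} = \frac{\left(14 + \left(9 + 3 \left(-5\right)\right)\right)^{2} - 491866}{333328 - \frac{97314}{419459}} = \frac{\left(14 + \left(9 - 15\right)\right)^{2} - 491866}{\frac{139817332238}{419459}} = \left(\left(14 - 6\right)^{2} - 491866\right) \frac{419459}{139817332238} = \left(8^{2} - 491866\right) \frac{419459}{139817332238} = \left(64 - 491866\right) \frac{419459}{139817332238} = \left(-491802\right) \frac{419459}{139817332238} = - \frac{103145387559}{69908666119}$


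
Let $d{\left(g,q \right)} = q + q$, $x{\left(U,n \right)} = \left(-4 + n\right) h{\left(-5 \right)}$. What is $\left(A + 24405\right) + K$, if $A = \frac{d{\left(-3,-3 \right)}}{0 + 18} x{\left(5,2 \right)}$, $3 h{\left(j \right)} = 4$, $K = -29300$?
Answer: $- \frac{44047}{9} \approx -4894.1$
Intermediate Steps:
$h{\left(j \right)} = \frac{4}{3}$ ($h{\left(j \right)} = \frac{1}{3} \cdot 4 = \frac{4}{3}$)
$x{\left(U,n \right)} = - \frac{16}{3} + \frac{4 n}{3}$ ($x{\left(U,n \right)} = \left(-4 + n\right) \frac{4}{3} = - \frac{16}{3} + \frac{4 n}{3}$)
$d{\left(g,q \right)} = 2 q$
$A = \frac{8}{9}$ ($A = \frac{2 \left(-3\right)}{0 + 18} \left(- \frac{16}{3} + \frac{4}{3} \cdot 2\right) = \frac{1}{18} \left(-6\right) \left(- \frac{16}{3} + \frac{8}{3}\right) = \frac{1}{18} \left(-6\right) \left(- \frac{8}{3}\right) = \left(- \frac{1}{3}\right) \left(- \frac{8}{3}\right) = \frac{8}{9} \approx 0.88889$)
$\left(A + 24405\right) + K = \left(\frac{8}{9} + 24405\right) - 29300 = \frac{219653}{9} - 29300 = - \frac{44047}{9}$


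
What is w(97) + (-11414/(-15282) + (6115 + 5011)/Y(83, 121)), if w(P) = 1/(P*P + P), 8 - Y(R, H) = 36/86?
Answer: 17383872597743/11839561398 ≈ 1468.3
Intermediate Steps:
Y(R, H) = 326/43 (Y(R, H) = 8 - 36/86 = 8 - 1*18/43 = 8 - 18/43 = 326/43)
w(P) = 1/(P + P²) (w(P) = 1/(P² + P) = 1/(P + P²))
w(97) + (-11414/(-15282) + (6115 + 5011)/Y(83, 121)) = 1/(97*(1 + 97)) + (-11414/(-15282) + (6115 + 5011)/(326/43)) = (1/97)/98 + (-11414*(-1/15282) + 11126*(43/326)) = (1/97)*(1/98) + (5707/7641 + 239209/163) = 1/9506 + 1828726210/1245483 = 17383872597743/11839561398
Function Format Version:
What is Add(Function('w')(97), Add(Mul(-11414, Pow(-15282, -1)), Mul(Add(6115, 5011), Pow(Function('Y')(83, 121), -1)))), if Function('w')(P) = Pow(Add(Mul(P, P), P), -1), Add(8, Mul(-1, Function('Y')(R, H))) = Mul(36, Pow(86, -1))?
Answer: Rational(17383872597743, 11839561398) ≈ 1468.3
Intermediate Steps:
Function('Y')(R, H) = Rational(326, 43) (Function('Y')(R, H) = Add(8, Mul(-1, Mul(36, Pow(86, -1)))) = Add(8, Mul(-1, Mul(36, Rational(1, 86)))) = Add(8, Mul(-1, Rational(18, 43))) = Add(8, Rational(-18, 43)) = Rational(326, 43))
Function('w')(P) = Pow(Add(P, Pow(P, 2)), -1) (Function('w')(P) = Pow(Add(Pow(P, 2), P), -1) = Pow(Add(P, Pow(P, 2)), -1))
Add(Function('w')(97), Add(Mul(-11414, Pow(-15282, -1)), Mul(Add(6115, 5011), Pow(Function('Y')(83, 121), -1)))) = Add(Mul(Pow(97, -1), Pow(Add(1, 97), -1)), Add(Mul(-11414, Pow(-15282, -1)), Mul(Add(6115, 5011), Pow(Rational(326, 43), -1)))) = Add(Mul(Rational(1, 97), Pow(98, -1)), Add(Mul(-11414, Rational(-1, 15282)), Mul(11126, Rational(43, 326)))) = Add(Mul(Rational(1, 97), Rational(1, 98)), Add(Rational(5707, 7641), Rational(239209, 163))) = Add(Rational(1, 9506), Rational(1828726210, 1245483)) = Rational(17383872597743, 11839561398)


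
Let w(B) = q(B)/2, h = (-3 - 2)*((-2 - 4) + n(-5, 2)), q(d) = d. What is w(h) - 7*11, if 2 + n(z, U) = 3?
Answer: -129/2 ≈ -64.500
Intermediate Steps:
n(z, U) = 1 (n(z, U) = -2 + 3 = 1)
h = 25 (h = (-3 - 2)*((-2 - 4) + 1) = -5*(-6 + 1) = -5*(-5) = 25)
w(B) = B/2
w(h) - 7*11 = (½)*25 - 7*11 = 25/2 - 77 = -129/2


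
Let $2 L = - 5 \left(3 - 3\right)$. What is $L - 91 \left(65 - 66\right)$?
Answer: $91$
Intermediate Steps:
$L = 0$ ($L = \frac{\left(-5\right) \left(3 - 3\right)}{2} = \frac{\left(-5\right) 0}{2} = \frac{1}{2} \cdot 0 = 0$)
$L - 91 \left(65 - 66\right) = 0 - 91 \left(65 - 66\right) = 0 - -91 = 0 + 91 = 91$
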